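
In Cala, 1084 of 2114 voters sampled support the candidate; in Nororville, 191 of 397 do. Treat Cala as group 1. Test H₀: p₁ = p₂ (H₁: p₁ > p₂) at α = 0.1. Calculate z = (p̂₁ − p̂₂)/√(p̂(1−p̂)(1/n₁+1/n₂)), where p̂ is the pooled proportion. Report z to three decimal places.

p̂₁ = 1084/2114 = 0.51277, p̂₂ = 191/397 = 0.48111.
Pooled p̂ = (1084+191)/(2114+397) = 1275/2511 = 0.50777.
SE = √(0.24994 × 0.00299193) = 0.02735.
z = (0.51277 − 0.48111)/0.02735 = 0.03166/0.02735 = 1.158.
p-value = P(Z > 1.158) ≈ 0.1235, so at α = 0.1 we fail to reject H₀.

z = 1.158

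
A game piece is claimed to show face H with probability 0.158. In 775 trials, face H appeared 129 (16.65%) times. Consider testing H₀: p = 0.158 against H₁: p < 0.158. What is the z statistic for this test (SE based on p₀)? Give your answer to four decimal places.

p̂ = 129/775 = 0.166452.
Standard error under H₀: √(0.158×0.842/775) = 0.013102.
z = (0.166452 − 0.158)/0.013102 = 0.008452/0.013102 = 0.6451.
p-value = P(Z < 0.645) ≈ 0.7406.

z = 0.6451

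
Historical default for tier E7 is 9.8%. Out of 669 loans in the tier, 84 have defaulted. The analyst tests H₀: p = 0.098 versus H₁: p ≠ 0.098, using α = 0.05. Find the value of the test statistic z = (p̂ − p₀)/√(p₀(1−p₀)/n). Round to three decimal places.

p̂ = 84/669 = 0.125561.
Under H₀, SE = √(0.098·0.902/669) = √(0.000132132) = 0.011495.
z = (0.125561 − 0.098)/0.011495 = 0.027561/0.011495 = 2.398.
Two-sided p-value ≈ 2·Φ(−2.398) = 0.0165, so at α = 0.05 we reject H₀.

z = 2.398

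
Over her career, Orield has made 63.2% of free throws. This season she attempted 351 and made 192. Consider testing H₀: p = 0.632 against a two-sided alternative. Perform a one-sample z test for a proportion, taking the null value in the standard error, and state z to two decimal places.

p̂ = 192/351 = 0.54701.
Under H₀, SE = √(0.632·0.368/351) = √(0.00066261) = 0.02574.
z = (0.54701 − 0.632)/0.02574 = -0.08499/0.02574 = -3.30.

z = -3.30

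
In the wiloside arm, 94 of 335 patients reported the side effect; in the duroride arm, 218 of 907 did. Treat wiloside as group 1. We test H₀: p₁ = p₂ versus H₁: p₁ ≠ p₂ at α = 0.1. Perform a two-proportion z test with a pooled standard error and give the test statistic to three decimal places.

p̂₁ = 94/335 ≈ 0.28060, p̂₂ = 218/907 ≈ 0.24035.
Pooled p̂ = (94+218)/(335+907) = 312/1242 = 0.25121.
SE = √(0.188102 × 0.00408761) = 0.02773.
z = (0.28060 − 0.24035)/0.02773 = 0.04025/0.02773 = 1.451.
p-value = 2·P(Z > 1.451) ≈ 0.1467, so at α = 0.1 we fail to reject H₀.

z = 1.451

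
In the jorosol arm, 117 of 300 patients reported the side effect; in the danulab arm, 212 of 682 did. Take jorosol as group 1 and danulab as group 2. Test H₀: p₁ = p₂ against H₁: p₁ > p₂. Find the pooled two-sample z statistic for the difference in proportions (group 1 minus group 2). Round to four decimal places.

p̂₁ = 117/300 = 0.390000, p̂₂ = 212/682 = 0.310850.
Pooled p̂ = (117+212)/(300+682) = 329/982 = 0.335031.
SE = √(p̂(1−p̂)(1/n₁+1/n₂)) = √(0.335031·0.664969·0.00479961) = √(0.00106928) = 0.032700.
z = (0.390000 − 0.310850)/0.032700 = 0.079150/0.032700 = 2.4205.
p-value = P(Z > 2.420) ≈ 0.0077.

z = 2.4205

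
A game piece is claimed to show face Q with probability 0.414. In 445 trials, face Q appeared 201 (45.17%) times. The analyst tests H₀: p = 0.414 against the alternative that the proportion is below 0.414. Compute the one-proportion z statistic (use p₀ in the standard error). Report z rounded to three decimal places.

z = 1.614

p̂ = 201/445 ≈ 0.45169.
SE = √(p₀(1−p₀)/n) = √(0.2426/445) = 0.02335.
z = (0.45169 − 0.414)/0.02335 = 0.03769/0.02335 = 1.614.
p-value = P(Z < 1.614) ≈ 0.9467.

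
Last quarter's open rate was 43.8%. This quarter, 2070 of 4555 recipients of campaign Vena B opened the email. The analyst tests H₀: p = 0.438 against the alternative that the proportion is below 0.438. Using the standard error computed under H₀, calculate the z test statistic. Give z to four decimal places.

p̂ = 2070/4555 ≈ 0.4544457.
Under H₀, SE = √(0.438·0.562/4555) = √(5.40408e-05) = 0.0073512.
z = (0.4544457 − 0.438)/0.0073512 = 0.0164457/0.0073512 = 2.2371.

z = 2.2371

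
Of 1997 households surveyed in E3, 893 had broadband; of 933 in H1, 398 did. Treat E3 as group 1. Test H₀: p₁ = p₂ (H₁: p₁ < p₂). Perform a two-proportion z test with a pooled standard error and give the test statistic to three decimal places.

p̂₁ = 893/1997 = 0.44717, p̂₂ = 398/933 = 0.42658.
Pooled p̂ = (893+398)/(1997+933) = 1291/2930 = 0.44061.
SE = √(p̂(1−p̂)(1/n₁+1/n₂)) = √(0.44061·0.55939·0.00157256) = √(0.000387595) = 0.01969.
z = (0.44717 − 0.42658)/0.01969 = 0.02059/0.01969 = 1.046.

z = 1.046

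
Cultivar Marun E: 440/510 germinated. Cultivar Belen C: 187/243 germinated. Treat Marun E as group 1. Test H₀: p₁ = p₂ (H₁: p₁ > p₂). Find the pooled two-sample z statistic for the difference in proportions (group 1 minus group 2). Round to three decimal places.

z = 3.203

p̂₁ = 440/510 ≈ 0.86275, p̂₂ = 187/243 ≈ 0.76955.
Pooled p̂ = (440+187)/(510+243) = 627/753 = 0.83267.
SE = √(0.139331 × 0.00607601) = 0.02910.
z = (0.86275 − 0.76955)/0.02910 = 0.09320/0.02910 = 3.203.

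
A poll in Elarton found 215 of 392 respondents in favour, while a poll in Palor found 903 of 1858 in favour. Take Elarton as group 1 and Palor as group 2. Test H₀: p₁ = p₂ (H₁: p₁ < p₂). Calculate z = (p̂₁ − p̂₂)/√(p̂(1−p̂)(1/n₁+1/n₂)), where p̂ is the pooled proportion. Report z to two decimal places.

z = 2.25

p̂₁ = 215/392 ≈ 0.5485, p̂₂ = 903/1858 ≈ 0.4860.
Pooled p̂ = (215+903)/(392+1858) = 1118/2250 = 0.4969.
SE = √(p̂(1−p̂)(1/n₁+1/n₂)) = √(0.4969·0.5031·0.00308923) = √(0.000772278) = 0.0278.
z = (0.5485 − 0.4860)/0.0278 = 0.0625/0.0278 = 2.25.
p-value = P(Z < 2.248) ≈ 0.9877.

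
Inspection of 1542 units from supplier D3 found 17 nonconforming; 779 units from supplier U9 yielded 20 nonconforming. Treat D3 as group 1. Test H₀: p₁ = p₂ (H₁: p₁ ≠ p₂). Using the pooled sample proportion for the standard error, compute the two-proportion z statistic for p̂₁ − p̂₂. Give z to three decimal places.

z = -2.661

p̂₁ = 17/1542 ≈ 0.011025, p̂₂ = 20/779 ≈ 0.025674.
Pooled p̂ = (17+20)/(1542+779) = 37/2321 = 0.015941.
SE = √(0.0156873 × 0.00193221) = 0.005506.
z = (0.011025 − 0.025674)/0.005506 = -0.014649/0.005506 = -2.661.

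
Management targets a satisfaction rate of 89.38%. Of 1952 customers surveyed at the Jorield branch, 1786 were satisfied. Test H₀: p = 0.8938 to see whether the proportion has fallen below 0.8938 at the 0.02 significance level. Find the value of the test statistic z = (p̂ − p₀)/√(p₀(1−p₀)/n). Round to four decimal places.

z = 3.0343

p̂ = 1786/1952 = 0.91495902.
Standard error under H₀: √(0.8938×0.1062/1952) = 0.00697337.
z = (0.91495902 − 0.8938)/0.00697337 = 0.02115902/0.00697337 = 3.0343.
p-value = P(Z < 3.034) ≈ 0.9988. With α = 0.02, fail to reject H₀.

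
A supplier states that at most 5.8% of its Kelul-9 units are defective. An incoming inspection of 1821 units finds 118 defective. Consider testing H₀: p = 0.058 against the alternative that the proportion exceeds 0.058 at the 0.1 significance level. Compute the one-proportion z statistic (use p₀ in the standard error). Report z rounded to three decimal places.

p̂ = 118/1821 = 0.06480.
Under H₀, SE = √(0.058·0.942/1821) = √(3.00033e-05) = 0.00548.
z = (0.06480 − 0.058)/0.00548 = 0.00680/0.00548 = 1.241.
p-value = P(Z > 1.241) ≈ 0.1072, so at α = 0.1 we fail to reject H₀.

z = 1.241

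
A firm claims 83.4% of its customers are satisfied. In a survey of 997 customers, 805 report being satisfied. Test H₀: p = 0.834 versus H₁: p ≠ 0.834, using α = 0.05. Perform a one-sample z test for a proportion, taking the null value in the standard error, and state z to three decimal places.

p̂ = 805/997 = 0.807422.
SE = √(p₀(1−p₀)/n) = √(0.13844/997) = 0.011784.
z = (0.807422 − 0.834)/0.011784 = -0.026578/0.011784 = -2.255.
p-value = 2·P(Z > 2.255) ≈ 0.0241. With α = 0.05, reject H₀.

z = -2.255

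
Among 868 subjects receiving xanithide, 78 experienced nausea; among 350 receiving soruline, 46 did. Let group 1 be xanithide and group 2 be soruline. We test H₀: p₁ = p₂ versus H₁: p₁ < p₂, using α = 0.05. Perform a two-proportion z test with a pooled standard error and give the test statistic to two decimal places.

p̂₁ = 78/868 = 0.0899, p̂₂ = 46/350 = 0.1314.
Pooled p̂ = (78+46)/(868+350) = 124/1218 = 0.1018.
SE = √(0.0914417 × 0.00400922) = 0.0191.
z = (0.0899 − 0.1314)/0.0191 = -0.0415/0.0191 = -2.17.
p-value = P(Z < -2.171) ≈ 0.0150; since p < α = 0.05, reject H₀.

z = -2.17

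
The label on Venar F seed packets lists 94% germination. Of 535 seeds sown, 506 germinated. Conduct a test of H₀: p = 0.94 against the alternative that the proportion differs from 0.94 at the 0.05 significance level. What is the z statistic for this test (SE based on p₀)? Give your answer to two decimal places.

z = 0.56

p̂ = 506/535 = 0.9458.
Standard error under H₀: √(0.94×0.06/535) = 0.0103.
z = (0.9458 − 0.94)/0.0103 = 0.0058/0.0103 = 0.56.
Two-sided p-value ≈ 2·Φ(−0.564) = 0.5725. With α = 0.05, fail to reject H₀.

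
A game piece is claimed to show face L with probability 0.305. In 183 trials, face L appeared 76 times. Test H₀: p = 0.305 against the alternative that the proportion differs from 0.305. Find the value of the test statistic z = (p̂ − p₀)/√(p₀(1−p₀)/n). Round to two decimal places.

z = 3.24

p̂ = 76/183 ≈ 0.4153.
SE = √(p₀(1−p₀)/n) = √(0.21198/183) = 0.0340.
z = (0.4153 − 0.305)/0.0340 = 0.1103/0.0340 = 3.24.
Two-sided p-value ≈ 2·Φ(−3.241) = 0.0012.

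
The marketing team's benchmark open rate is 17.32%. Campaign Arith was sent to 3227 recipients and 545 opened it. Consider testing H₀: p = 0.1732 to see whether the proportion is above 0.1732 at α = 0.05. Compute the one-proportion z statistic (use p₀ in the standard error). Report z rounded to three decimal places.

z = -0.647

p̂ = 545/3227 ≈ 0.16889.
Standard error under H₀: √(0.1732×0.8268/3227) = 0.00666.
z = (0.16889 − 0.1732)/0.00666 = -0.00431/0.00666 = -0.647.
p-value = P(Z > -0.647) ≈ 0.7413; since p > α = 0.05, fail to reject H₀.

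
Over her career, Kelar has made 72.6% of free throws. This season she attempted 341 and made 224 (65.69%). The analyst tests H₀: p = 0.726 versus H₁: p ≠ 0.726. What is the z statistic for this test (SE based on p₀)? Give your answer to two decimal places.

p̂ = 224/341 ≈ 0.6569.
Under H₀, SE = √(0.726·0.274/341) = √(0.000583355) = 0.0242.
z = (0.6569 − 0.726)/0.0242 = -0.0691/0.0242 = -2.86.
p-value = 2·P(Z > 2.861) ≈ 0.0042.

z = -2.86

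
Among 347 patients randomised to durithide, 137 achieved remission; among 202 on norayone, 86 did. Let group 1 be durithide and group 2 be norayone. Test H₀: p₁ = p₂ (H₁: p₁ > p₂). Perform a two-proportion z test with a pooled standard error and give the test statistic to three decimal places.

p̂₁ = 137/347 = 0.39481, p̂₂ = 86/202 = 0.42574.
Pooled p̂ = (137+86)/(347+202) = 223/549 = 0.40619.
SE = √(0.2412 × 0.00783234) = 0.04346.
z = (0.39481 − 0.42574)/0.04346 = -0.03093/0.04346 = -0.712.

z = -0.712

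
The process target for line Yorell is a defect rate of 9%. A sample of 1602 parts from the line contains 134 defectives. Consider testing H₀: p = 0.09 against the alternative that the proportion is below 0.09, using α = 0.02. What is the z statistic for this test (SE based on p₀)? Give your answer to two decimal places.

z = -0.89

p̂ = 134/1602 = 0.0836.
Under H₀, SE = √(0.09·0.91/1602) = √(5.11236e-05) = 0.0072.
z = (0.0836 − 0.09)/0.0072 = -0.0064/0.0072 = -0.89.
p-value = P(Z < -0.889) ≈ 0.1871; since p > α = 0.02, fail to reject H₀.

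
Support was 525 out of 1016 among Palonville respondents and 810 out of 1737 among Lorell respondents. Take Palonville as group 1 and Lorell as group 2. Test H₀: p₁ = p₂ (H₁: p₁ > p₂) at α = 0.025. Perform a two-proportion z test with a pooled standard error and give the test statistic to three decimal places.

z = 2.554

p̂₁ = 525/1016 ≈ 0.51673, p̂₂ = 810/1737 ≈ 0.46632.
Pooled p̂ = (525+810)/(1016+1737) = 1335/2753 = 0.48493.
SE = √(p̂(1−p̂)(1/n₁+1/n₂)) = √(0.48493·0.51507·0.00155996) = √(0.000389635) = 0.01974.
z = (0.51673 − 0.46632)/0.01974 = 0.05041/0.01974 = 2.554.
p-value = P(Z > 2.554) ≈ 0.0053; since p < α = 0.025, reject H₀.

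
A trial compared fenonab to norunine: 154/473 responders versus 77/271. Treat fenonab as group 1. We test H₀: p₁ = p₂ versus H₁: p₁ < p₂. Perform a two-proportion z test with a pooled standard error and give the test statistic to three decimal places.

z = 1.176

p̂₁ = 154/473 = 0.32558, p̂₂ = 77/271 = 0.28413.
Pooled p̂ = (154+77)/(473+271) = 231/744 = 0.31048.
SE = √(p̂(1−p̂)(1/n₁+1/n₂)) = √(0.31048·0.68952·0.0058042) = √(0.00124258) = 0.03525.
z = (0.32558 − 0.28413)/0.03525 = 0.04145/0.03525 = 1.176.
p-value = P(Z < 1.176) ≈ 0.8802.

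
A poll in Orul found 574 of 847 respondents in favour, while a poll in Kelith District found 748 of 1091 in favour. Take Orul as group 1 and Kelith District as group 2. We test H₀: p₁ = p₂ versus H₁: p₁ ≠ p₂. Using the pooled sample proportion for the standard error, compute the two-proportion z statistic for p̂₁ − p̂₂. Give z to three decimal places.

p̂₁ = 574/847 = 0.677686, p̂₂ = 748/1091 = 0.685610.
Pooled p̂ = (574+748)/(847+1091) = 1322/1938 = 0.682147.
SE = √(p̂(1−p̂)(1/n₁+1/n₂)) = √(0.682147·0.317853·0.00209723) = √(0.000454726) = 0.021324.
z = (0.677686 − 0.685610)/0.021324 = -0.007924/0.021324 = -0.372.

z = -0.372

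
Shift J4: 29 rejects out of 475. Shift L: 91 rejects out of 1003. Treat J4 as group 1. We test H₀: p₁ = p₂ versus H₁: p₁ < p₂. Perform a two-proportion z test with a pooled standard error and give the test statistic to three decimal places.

z = -1.951

p̂₁ = 29/475 ≈ 0.06105, p̂₂ = 91/1003 ≈ 0.09073.
Pooled p̂ = (29+91)/(475+1003) = 120/1478 = 0.08119.
SE = √(p̂(1−p̂)(1/n₁+1/n₂)) = √(0.08119·0.91881·0.00310227) = √(0.000231426) = 0.01521.
z = (0.06105 − 0.09073)/0.01521 = -0.02968/0.01521 = -1.951.
p-value = P(Z < -1.951) ≈ 0.0255.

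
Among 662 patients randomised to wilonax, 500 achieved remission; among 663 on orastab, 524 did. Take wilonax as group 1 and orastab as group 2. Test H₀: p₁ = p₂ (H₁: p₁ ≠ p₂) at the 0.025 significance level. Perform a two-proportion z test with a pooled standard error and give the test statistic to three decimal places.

z = -1.523

p̂₁ = 500/662 ≈ 0.75529, p̂₂ = 524/663 ≈ 0.79035.
Pooled p̂ = (500+524)/(662+663) = 1024/1325 = 0.77283.
SE = √(p̂(1−p̂)(1/n₁+1/n₂)) = √(0.77283·0.22717·0.00301887) = √(0.000530004) = 0.02302.
z = (0.75529 − 0.79035)/0.02302 = -0.03506/0.02302 = -1.523.
p-value = 2·P(Z > 1.523) ≈ 0.1278, so at α = 0.025 we fail to reject H₀.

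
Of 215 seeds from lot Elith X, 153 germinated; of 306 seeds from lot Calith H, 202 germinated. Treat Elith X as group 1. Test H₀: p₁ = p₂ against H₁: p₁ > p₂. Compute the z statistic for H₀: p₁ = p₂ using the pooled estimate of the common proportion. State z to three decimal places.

p̂₁ = 153/215 ≈ 0.71163, p̂₂ = 202/306 ≈ 0.66013.
Pooled p̂ = (153+202)/(215+306) = 355/521 = 0.68138.
SE = √(p̂(1−p̂)(1/n₁+1/n₂)) = √(0.68138·0.31862·0.00791914) = √(0.00171925) = 0.04146.
z = (0.71163 − 0.66013)/0.04146 = 0.05150/0.04146 = 1.242.
p-value = P(Z > 1.242) ≈ 0.1071.

z = 1.242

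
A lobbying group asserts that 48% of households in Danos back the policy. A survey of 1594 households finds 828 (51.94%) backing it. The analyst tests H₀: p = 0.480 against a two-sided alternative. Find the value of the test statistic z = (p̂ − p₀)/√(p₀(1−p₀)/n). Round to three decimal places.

p̂ = 828/1594 ≈ 0.5194479.
SE = √(p₀(1−p₀)/n) = √(0.2496/1594) = 0.0125135.
z = (0.5194479 − 0.48)/0.0125135 = 0.0394479/0.0125135 = 3.152.

z = 3.152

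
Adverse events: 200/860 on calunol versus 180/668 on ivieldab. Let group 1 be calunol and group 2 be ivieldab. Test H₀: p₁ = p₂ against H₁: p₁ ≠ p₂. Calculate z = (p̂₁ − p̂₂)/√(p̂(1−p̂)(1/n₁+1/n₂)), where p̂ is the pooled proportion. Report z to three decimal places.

z = -1.655

p̂₁ = 200/860 = 0.23256, p̂₂ = 180/668 = 0.26946.
Pooled p̂ = (200+180)/(860+668) = 380/1528 = 0.24869.
SE = √(0.186844 × 0.0026598) = 0.02229.
z = (0.23256 − 0.26946)/0.02229 = -0.03690/0.02229 = -1.655.
p-value = 2·P(Z > 1.655) ≈ 0.0978.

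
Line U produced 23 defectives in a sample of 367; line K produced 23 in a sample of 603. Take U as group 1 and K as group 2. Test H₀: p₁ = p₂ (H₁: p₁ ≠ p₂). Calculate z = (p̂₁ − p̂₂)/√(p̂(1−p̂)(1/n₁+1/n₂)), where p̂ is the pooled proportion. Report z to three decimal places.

p̂₁ = 23/367 = 0.06267, p̂₂ = 23/603 = 0.03814.
Pooled p̂ = (23+23)/(367+603) = 46/970 = 0.04742.
SE = √(0.0451738 × 0.00438317) = 0.01407.
z = (0.06267 − 0.03814)/0.01407 = 0.02453/0.01407 = 1.743.
p-value = 2·P(Z > 1.743) ≈ 0.0813.

z = 1.743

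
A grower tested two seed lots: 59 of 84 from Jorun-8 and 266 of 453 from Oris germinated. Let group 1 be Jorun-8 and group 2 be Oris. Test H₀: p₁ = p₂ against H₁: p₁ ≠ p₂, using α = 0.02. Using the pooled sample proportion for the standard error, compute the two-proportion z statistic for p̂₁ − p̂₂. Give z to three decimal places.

z = 1.984

p̂₁ = 59/84 ≈ 0.702381, p̂₂ = 266/453 ≈ 0.587196.
Pooled p̂ = (59+266)/(84+453) = 325/537 = 0.605214.
SE = √(0.23893 × 0.0141123) = 0.058068.
z = (0.702381 − 0.587196)/0.058068 = 0.115185/0.058068 = 1.984.
Two-sided p-value ≈ 2·Φ(−1.984) = 0.0473, so at α = 0.02 we fail to reject H₀.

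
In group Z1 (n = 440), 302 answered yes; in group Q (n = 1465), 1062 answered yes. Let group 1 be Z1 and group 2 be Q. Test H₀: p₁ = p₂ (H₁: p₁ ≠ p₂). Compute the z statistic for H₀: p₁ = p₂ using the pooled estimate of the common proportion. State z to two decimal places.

p̂₁ = 302/440 = 0.6864, p̂₂ = 1062/1465 = 0.7249.
Pooled p̂ = (302+1062)/(440+1465) = 1364/1905 = 0.7160.
SE = √(0.203339 × 0.00295532) = 0.0245.
z = (0.6864 − 0.7249)/0.0245 = -0.0385/0.0245 = -1.57.
Two-sided p-value ≈ 2·Φ(−1.573) = 0.1158.

z = -1.57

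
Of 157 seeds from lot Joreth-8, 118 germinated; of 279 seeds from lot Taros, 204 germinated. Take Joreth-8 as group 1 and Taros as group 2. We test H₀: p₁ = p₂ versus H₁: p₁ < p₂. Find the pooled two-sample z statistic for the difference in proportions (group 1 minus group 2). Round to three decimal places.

z = 0.466

p̂₁ = 118/157 = 0.75159, p̂₂ = 204/279 = 0.73118.
Pooled p̂ = (118+204)/(157+279) = 322/436 = 0.73853.
SE = √(p̂(1−p̂)(1/n₁+1/n₂)) = √(0.73853·0.26147·0.00995366) = √(0.00192208) = 0.04384.
z = (0.75159 − 0.73118)/0.04384 = 0.02041/0.04384 = 0.466.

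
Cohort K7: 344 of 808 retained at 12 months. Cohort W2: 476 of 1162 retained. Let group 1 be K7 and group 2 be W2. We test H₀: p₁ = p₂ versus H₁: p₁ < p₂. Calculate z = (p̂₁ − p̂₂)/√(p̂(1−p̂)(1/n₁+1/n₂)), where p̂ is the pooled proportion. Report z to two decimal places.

p̂₁ = 344/808 ≈ 0.4257, p̂₂ = 476/1162 ≈ 0.4096.
Pooled p̂ = (344+476)/(808+1162) = 820/1970 = 0.4162.
SE = √(0.242985 × 0.00209821) = 0.0226.
z = (0.4257 − 0.4096)/0.0226 = 0.0161/0.0226 = 0.71.
p-value = P(Z < 0.713) ≈ 0.7621.

z = 0.71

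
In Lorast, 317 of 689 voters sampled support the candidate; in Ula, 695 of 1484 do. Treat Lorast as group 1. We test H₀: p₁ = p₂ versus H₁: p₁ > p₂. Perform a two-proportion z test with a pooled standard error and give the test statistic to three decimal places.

z = -0.358

p̂₁ = 317/689 = 0.46009, p̂₂ = 695/1484 = 0.46833.
Pooled p̂ = (317+695)/(689+1484) = 1012/2173 = 0.46572.
SE = √(0.248825 × 0.00212523) = 0.02300.
z = (0.46009 − 0.46833)/0.02300 = -0.00824/0.02300 = -0.358.
p-value = P(Z > -0.358) ≈ 0.6400.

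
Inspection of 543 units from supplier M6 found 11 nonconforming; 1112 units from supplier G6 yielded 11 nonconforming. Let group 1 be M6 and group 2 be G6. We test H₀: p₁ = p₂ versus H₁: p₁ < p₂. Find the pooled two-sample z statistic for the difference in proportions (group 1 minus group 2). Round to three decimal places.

p̂₁ = 11/543 ≈ 0.020258, p̂₂ = 11/1112 ≈ 0.009892.
Pooled p̂ = (11+11)/(543+1112) = 22/1655 = 0.013293.
SE = √(p̂(1−p̂)(1/n₁+1/n₂)) = √(0.013293·0.986707·0.0027409) = √(3.59506e-05) = 0.005996.
z = (0.020258 − 0.009892)/0.005996 = 0.010366/0.005996 = 1.729.
p-value = P(Z < 1.729) ≈ 0.9581.

z = 1.729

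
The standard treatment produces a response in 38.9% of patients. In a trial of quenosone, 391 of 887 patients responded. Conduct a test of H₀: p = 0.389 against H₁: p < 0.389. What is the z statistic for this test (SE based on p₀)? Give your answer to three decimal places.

p̂ = 391/887 ≈ 0.44081.
SE = √(p₀(1−p₀)/n) = √(0.23768/887) = 0.01637.
z = (0.44081 − 0.389)/0.01637 = 0.05181/0.01637 = 3.165.

z = 3.165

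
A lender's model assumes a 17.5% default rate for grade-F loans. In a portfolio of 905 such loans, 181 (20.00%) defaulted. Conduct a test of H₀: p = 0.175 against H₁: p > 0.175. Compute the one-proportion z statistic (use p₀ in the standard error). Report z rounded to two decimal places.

z = 1.98

p̂ = 181/905 = 0.2000.
Under H₀, SE = √(0.175·0.825/905) = √(0.00015953) = 0.0126.
z = (0.2000 − 0.175)/0.0126 = 0.0250/0.0126 = 1.98.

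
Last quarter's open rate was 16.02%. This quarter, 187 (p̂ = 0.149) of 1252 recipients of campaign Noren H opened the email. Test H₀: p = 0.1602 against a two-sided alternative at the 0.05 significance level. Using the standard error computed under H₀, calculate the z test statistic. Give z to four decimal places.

p̂ = 187/1252 = 0.149361.
SE = √(p₀(1−p₀)/n) = √(0.13454/1252) = 0.010366.
z = (0.149361 − 0.1602)/0.010366 = -0.010839/0.010366 = -1.0456.
p-value = 2·P(Z > 1.046) ≈ 0.2957. With α = 0.05, fail to reject H₀.

z = -1.0456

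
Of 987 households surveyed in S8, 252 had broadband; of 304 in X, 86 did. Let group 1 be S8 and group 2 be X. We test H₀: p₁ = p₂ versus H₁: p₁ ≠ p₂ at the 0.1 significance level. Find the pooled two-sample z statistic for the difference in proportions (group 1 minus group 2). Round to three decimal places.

z = -0.956

p̂₁ = 252/987 ≈ 0.25532, p̂₂ = 86/304 ≈ 0.28289.
Pooled p̂ = (252+86)/(987+304) = 338/1291 = 0.26181.
SE = √(p̂(1−p̂)(1/n₁+1/n₂)) = √(0.26181·0.73819·0.00430264) = √(0.000831558) = 0.02884.
z = (0.25532 − 0.28289)/0.02884 = -0.02757/0.02884 = -0.956.
Two-sided p-value ≈ 2·Φ(−0.956) = 0.3389, so at α = 0.1 we fail to reject H₀.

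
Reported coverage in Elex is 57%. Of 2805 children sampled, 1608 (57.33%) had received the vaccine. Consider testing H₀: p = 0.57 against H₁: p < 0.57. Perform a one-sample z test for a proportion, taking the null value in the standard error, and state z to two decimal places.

z = 0.35

p̂ = 1608/2805 = 0.5733.
Standard error under H₀: √(0.57×0.43/2805) = 0.0093.
z = (0.5733 − 0.57)/0.0093 = 0.0033/0.0093 = 0.35.
p-value = P(Z < 0.349) ≈ 0.6364.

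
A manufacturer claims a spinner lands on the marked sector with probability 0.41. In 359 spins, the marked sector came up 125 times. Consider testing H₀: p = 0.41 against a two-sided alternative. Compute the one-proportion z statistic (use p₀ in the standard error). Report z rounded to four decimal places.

z = -2.3812

p̂ = 125/359 ≈ 0.348189.
Standard error under H₀: √(0.41×0.59/359) = 0.025958.
z = (0.348189 − 0.41)/0.025958 = -0.061811/0.025958 = -2.3812.
Two-sided p-value ≈ 2·Φ(−2.381) = 0.0173.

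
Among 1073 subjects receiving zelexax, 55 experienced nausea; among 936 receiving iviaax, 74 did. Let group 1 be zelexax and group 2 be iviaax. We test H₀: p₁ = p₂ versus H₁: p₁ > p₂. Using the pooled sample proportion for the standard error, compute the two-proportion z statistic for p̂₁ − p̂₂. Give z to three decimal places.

z = -2.536

p̂₁ = 55/1073 ≈ 0.05126, p̂₂ = 74/936 ≈ 0.07906.
Pooled p̂ = (55+74)/(1073+936) = 129/2009 = 0.06421.
SE = √(0.060088 × 0.00200034) = 0.01096.
z = (0.05126 − 0.07906)/0.01096 = -0.02780/0.01096 = -2.536.
p-value = P(Z > -2.536) ≈ 0.9944.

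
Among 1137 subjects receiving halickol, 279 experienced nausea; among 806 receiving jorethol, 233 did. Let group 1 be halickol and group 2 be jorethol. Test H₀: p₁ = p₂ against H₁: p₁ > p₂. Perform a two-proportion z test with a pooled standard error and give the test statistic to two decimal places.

p̂₁ = 279/1137 = 0.2454, p̂₂ = 233/806 = 0.2891.
Pooled p̂ = (279+233)/(1137+806) = 512/1943 = 0.2635.
SE = √(p̂(1−p̂)(1/n₁+1/n₂)) = √(0.2635·0.7365·0.0021202) = √(0.000411473) = 0.0203.
z = (0.2454 − 0.2891)/0.0203 = -0.0437/0.0203 = -2.15.
p-value = P(Z > -2.154) ≈ 0.9844.

z = -2.15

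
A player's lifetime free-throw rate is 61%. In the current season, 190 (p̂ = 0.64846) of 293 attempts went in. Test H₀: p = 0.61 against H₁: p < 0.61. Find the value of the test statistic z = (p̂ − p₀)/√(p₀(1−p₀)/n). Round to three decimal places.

p̂ = 190/293 ≈ 0.64846.
Standard error under H₀: √(0.61×0.39/293) = 0.02849.
z = (0.64846 − 0.61)/0.02849 = 0.03846/0.02849 = 1.350.
p-value = P(Z < 1.350) ≈ 0.9115.

z = 1.350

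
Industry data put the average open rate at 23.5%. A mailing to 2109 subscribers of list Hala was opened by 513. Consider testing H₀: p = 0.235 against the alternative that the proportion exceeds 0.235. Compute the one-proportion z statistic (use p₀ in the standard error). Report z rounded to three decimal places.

p̂ = 513/2109 = 0.24324.
Under H₀, SE = √(0.235·0.765/2109) = √(8.52418e-05) = 0.00923.
z = (0.24324 − 0.235)/0.00923 = 0.00824/0.00923 = 0.893.

z = 0.893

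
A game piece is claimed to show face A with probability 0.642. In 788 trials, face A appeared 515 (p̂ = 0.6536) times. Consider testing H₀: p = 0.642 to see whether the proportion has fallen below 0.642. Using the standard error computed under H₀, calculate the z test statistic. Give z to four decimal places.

p̂ = 515/788 = 0.653553.
Under H₀, SE = √(0.642·0.358/788) = √(0.00029167) = 0.017078.
z = (0.653553 − 0.642)/0.017078 = 0.011553/0.017078 = 0.6765.
p-value = P(Z < 0.676) ≈ 0.7506.

z = 0.6765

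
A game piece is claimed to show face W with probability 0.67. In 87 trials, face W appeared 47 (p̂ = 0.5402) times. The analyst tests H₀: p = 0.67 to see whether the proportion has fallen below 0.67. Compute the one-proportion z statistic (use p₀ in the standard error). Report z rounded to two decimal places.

p̂ = 47/87 ≈ 0.54023.
SE = √(p₀(1−p₀)/n) = √(0.2211/87) = 0.05041.
z = (0.54023 − 0.67)/0.05041 = -0.12977/0.05041 = -2.57.

z = -2.57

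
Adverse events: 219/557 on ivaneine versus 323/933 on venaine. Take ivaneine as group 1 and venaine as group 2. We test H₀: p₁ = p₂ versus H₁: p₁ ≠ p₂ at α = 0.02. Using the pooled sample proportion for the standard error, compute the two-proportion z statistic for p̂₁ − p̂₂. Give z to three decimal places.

p̂₁ = 219/557 ≈ 0.39318, p̂₂ = 323/933 ≈ 0.34620.
Pooled p̂ = (219+323)/(557+933) = 542/1490 = 0.36376.
SE = √(p̂(1−p̂)(1/n₁+1/n₂)) = √(0.36376·0.63624·0.00286714) = √(0.000663567) = 0.02576.
z = (0.39318 − 0.34620)/0.02576 = 0.04698/0.02576 = 1.824.
Two-sided p-value ≈ 2·Φ(−1.824) = 0.0682; since p > α = 0.02, fail to reject H₀.

z = 1.824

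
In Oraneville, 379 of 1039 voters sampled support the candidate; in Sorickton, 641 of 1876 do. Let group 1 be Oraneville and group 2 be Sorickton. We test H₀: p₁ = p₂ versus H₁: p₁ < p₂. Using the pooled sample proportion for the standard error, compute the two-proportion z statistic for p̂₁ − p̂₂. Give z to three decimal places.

z = 1.252

p̂₁ = 379/1039 ≈ 0.36477, p̂₂ = 641/1876 ≈ 0.34168.
Pooled p̂ = (379+641)/(1039+1876) = 1020/2915 = 0.34991.
SE = √(p̂(1−p̂)(1/n₁+1/n₂)) = √(0.34991·0.65009·0.00149551) = √(0.000340191) = 0.01844.
z = (0.36477 − 0.34168)/0.01844 = 0.02309/0.01844 = 1.252.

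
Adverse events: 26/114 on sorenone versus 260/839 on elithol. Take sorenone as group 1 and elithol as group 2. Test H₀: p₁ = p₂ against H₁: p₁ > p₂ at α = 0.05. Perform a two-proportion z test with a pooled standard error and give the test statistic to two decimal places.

z = -1.79

p̂₁ = 26/114 ≈ 0.2281, p̂₂ = 260/839 ≈ 0.3099.
Pooled p̂ = (26+260)/(114+839) = 286/953 = 0.3001.
SE = √(p̂(1−p̂)(1/n₁+1/n₂)) = √(0.3001·0.6999·0.00996382) = √(0.00209282) = 0.0457.
z = (0.2281 − 0.3099)/0.0457 = -0.0818/0.0457 = -1.79.
p-value = P(Z > -1.789) ≈ 0.9632; since p > α = 0.05, fail to reject H₀.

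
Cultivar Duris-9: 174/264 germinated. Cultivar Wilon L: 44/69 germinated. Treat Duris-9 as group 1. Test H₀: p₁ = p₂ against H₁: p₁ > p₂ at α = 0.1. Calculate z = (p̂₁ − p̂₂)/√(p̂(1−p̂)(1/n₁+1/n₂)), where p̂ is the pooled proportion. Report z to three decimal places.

z = 0.333

p̂₁ = 174/264 = 0.65909, p̂₂ = 44/69 = 0.63768.
Pooled p̂ = (174+44)/(264+69) = 218/333 = 0.65465.
SE = √(p̂(1−p̂)(1/n₁+1/n₂)) = √(0.65465·0.34535·0.0182806) = √(0.00413292) = 0.06429.
z = (0.65909 − 0.63768)/0.06429 = 0.02141/0.06429 = 0.333.
p-value = P(Z > 0.333) ≈ 0.3696; since p > α = 0.1, fail to reject H₀.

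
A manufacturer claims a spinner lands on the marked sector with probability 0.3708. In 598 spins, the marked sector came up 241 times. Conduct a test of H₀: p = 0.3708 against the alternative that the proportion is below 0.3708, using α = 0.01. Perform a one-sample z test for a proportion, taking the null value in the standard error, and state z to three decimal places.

p̂ = 241/598 ≈ 0.40301.
Standard error under H₀: √(0.3708×0.6292/598) = 0.01975.
z = (0.40301 − 0.3708)/0.01975 = 0.03221/0.01975 = 1.631.
p-value = P(Z < 1.631) ≈ 0.9485, so at α = 0.01 we fail to reject H₀.

z = 1.631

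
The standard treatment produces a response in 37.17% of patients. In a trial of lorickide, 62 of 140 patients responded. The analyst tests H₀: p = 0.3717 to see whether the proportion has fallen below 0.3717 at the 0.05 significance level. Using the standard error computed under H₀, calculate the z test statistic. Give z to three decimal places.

p̂ = 62/140 ≈ 0.44286.
Under H₀, SE = √(0.3717·0.6283/140) = √(0.00166814) = 0.04084.
z = (0.44286 − 0.3717)/0.04084 = 0.07116/0.04084 = 1.742.
p-value = P(Z < 1.742) ≈ 0.9593, so at α = 0.05 we fail to reject H₀.

z = 1.742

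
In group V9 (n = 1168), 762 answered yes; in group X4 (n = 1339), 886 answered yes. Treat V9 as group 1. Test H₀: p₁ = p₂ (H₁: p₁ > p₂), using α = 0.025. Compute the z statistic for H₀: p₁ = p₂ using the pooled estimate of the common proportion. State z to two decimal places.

z = -0.49

p̂₁ = 762/1168 ≈ 0.6524, p̂₂ = 886/1339 ≈ 0.6617.
Pooled p̂ = (762+886)/(1168+1339) = 1648/2507 = 0.6574.
SE = √(p̂(1−p̂)(1/n₁+1/n₂)) = √(0.6574·0.3426·0.00160299) = √(0.000361054) = 0.0190.
z = (0.6524 − 0.6617)/0.0190 = -0.0093/0.0190 = -0.49.
p-value = P(Z > -0.489) ≈ 0.6876. With α = 0.025, fail to reject H₀.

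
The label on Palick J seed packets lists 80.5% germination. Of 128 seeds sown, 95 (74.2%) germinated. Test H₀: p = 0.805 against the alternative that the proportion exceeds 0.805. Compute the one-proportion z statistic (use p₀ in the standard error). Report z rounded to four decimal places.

z = -1.7936

p̂ = 95/128 ≈ 0.742188.
SE = √(p₀(1−p₀)/n) = √(0.15697/128) = 0.035020.
z = (0.742188 − 0.805)/0.035020 = -0.062812/0.035020 = -1.7936.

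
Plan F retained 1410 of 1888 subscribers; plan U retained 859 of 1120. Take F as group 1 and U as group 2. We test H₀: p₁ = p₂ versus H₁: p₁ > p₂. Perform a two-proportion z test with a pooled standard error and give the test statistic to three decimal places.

p̂₁ = 1410/1888 ≈ 0.746822, p̂₂ = 859/1120 ≈ 0.766964.
Pooled p̂ = (1410+859)/(1888+1120) = 2269/3008 = 0.754322.
SE = √(0.18532 × 0.00142252) = 0.016236.
z = (0.746822 − 0.766964)/0.016236 = -0.020142/0.016236 = -1.241.

z = -1.241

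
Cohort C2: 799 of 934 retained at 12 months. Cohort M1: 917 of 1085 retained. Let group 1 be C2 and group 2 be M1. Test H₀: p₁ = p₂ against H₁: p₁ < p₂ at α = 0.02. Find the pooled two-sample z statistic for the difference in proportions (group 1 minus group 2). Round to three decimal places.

p̂₁ = 799/934 ≈ 0.85546, p̂₂ = 917/1085 ≈ 0.84516.
Pooled p̂ = (799+917)/(934+1085) = 1716/2019 = 0.84993.
SE = √(p̂(1−p̂)(1/n₁+1/n₂)) = √(0.84993·0.15007·0.00199232) = √(0.000254125) = 0.01594.
z = (0.85546 − 0.84516)/0.01594 = 0.01030/0.01594 = 0.646.
p-value = P(Z < 0.646) ≈ 0.7409. With α = 0.02, fail to reject H₀.

z = 0.646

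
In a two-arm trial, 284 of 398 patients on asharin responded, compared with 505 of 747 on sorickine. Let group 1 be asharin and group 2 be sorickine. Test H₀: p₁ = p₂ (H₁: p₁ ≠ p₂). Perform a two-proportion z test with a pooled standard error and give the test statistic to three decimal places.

z = 1.307

p̂₁ = 284/398 = 0.71357, p̂₂ = 505/747 = 0.67604.
Pooled p̂ = (284+505)/(398+747) = 789/1145 = 0.68908.
SE = √(p̂(1−p̂)(1/n₁+1/n₂)) = √(0.68908·0.31092·0.00385125) = √(0.000825121) = 0.02872.
z = (0.71357 − 0.67604)/0.02872 = 0.03753/0.02872 = 1.307.
Two-sided p-value ≈ 2·Φ(−1.307) = 0.1914.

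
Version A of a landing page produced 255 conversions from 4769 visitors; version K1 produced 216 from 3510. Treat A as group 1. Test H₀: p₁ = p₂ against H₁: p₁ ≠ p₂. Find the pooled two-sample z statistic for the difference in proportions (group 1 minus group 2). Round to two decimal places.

z = -1.57

p̂₁ = 255/4769 = 0.05347, p̂₂ = 216/3510 = 0.06154.
Pooled p̂ = (255+216)/(4769+3510) = 471/8279 = 0.05689.
SE = √(p̂(1−p̂)(1/n₁+1/n₂)) = √(0.05689·0.94311·0.000494588) = √(2.65368e-05) = 0.00515.
z = (0.05347 − 0.06154)/0.00515 = -0.00807/0.00515 = -1.57.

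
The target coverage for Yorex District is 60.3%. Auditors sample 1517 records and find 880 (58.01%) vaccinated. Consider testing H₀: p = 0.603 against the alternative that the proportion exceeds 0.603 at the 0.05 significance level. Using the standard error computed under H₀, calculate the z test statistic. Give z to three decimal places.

p̂ = 880/1517 = 0.58009.
SE = √(p₀(1−p₀)/n) = √(0.23939/1517) = 0.01256.
z = (0.58009 − 0.603)/0.01256 = -0.02291/0.01256 = -1.824.
p-value = P(Z > -1.824) ≈ 0.9659, so at α = 0.05 we fail to reject H₀.

z = -1.824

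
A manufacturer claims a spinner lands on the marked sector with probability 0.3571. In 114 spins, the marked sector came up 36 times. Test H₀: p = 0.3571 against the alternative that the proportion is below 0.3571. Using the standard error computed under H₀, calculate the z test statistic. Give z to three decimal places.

z = -0.921

p̂ = 36/114 = 0.315789.
SE = √(p₀(1−p₀)/n) = √(0.22958/114) = 0.044876.
z = (0.315789 − 0.3571)/0.044876 = -0.041311/0.044876 = -0.921.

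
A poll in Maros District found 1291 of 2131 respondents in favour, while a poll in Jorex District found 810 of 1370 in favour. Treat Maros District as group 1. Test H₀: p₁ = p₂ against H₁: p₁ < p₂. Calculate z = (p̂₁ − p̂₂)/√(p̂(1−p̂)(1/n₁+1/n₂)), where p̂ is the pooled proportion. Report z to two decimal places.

p̂₁ = 1291/2131 ≈ 0.6058, p̂₂ = 810/1370 ≈ 0.5912.
Pooled p̂ = (1291+810)/(2131+1370) = 2101/3501 = 0.6001.
SE = √(0.239977 × 0.00119919) = 0.0170.
z = (0.6058 − 0.5912)/0.0170 = 0.0146/0.0170 = 0.86.
p-value = P(Z < 0.859) ≈ 0.8049.

z = 0.86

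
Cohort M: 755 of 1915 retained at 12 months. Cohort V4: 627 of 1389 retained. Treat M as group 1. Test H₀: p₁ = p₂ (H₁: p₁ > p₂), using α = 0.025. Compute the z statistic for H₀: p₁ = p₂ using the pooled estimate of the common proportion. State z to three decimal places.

p̂₁ = 755/1915 = 0.394256, p̂₂ = 627/1389 = 0.451404.
Pooled p̂ = (755+627)/(1915+1389) = 1382/3304 = 0.418281.
SE = √(0.243322 × 0.00124214) = 0.017385.
z = (0.394256 − 0.451404)/0.017385 = -0.057148/0.017385 = -3.287.
p-value = P(Z > -3.287) ≈ 0.9995, so at α = 0.025 we fail to reject H₀.

z = -3.287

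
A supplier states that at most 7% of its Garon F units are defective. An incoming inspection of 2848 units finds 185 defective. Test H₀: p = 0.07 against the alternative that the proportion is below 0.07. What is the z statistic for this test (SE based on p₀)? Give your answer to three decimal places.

p̂ = 185/2848 = 0.064958.
Under H₀, SE = √(0.07·0.93/2848) = √(2.28581e-05) = 0.004781.
z = (0.064958 − 0.07)/0.004781 = -0.005042/0.004781 = -1.055.
p-value = P(Z < -1.055) ≈ 0.1458.

z = -1.055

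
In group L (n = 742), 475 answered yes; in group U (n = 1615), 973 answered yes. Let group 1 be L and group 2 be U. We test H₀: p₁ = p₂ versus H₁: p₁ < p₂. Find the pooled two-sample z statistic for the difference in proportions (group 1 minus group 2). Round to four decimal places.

z = 1.7457

p̂₁ = 475/742 ≈ 0.640162, p̂₂ = 973/1615 ≈ 0.602477.
Pooled p̂ = (475+973)/(742+1615) = 1448/2357 = 0.614340.
SE = √(p̂(1−p̂)(1/n₁+1/n₂)) = √(0.614340·0.385660·0.0019669) = √(0.000466011) = 0.021587.
z = (0.640162 − 0.602477)/0.021587 = 0.037685/0.021587 = 1.7457.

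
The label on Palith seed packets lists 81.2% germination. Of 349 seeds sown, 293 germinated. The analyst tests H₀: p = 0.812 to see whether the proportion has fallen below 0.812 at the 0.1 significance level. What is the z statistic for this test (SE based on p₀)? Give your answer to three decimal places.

z = 1.317

p̂ = 293/349 = 0.83954.
Under H₀, SE = √(0.812·0.188/349) = √(0.00043741) = 0.02091.
z = (0.83954 − 0.812)/0.02091 = 0.02754/0.02091 = 1.317.
p-value = P(Z < 1.317) ≈ 0.9061. With α = 0.1, fail to reject H₀.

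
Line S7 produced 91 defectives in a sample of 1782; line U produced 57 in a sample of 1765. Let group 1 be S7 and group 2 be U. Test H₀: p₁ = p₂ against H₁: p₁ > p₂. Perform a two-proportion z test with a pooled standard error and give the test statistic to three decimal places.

p̂₁ = 91/1782 ≈ 0.05107, p̂₂ = 57/1765 ≈ 0.03229.
Pooled p̂ = (91+57)/(1782+1765) = 148/3547 = 0.04173.
SE = √(0.0399844 × 0.00112774) = 0.00672.
z = (0.05107 − 0.03229)/0.00672 = 0.01878/0.00672 = 2.795.
p-value = P(Z > 2.795) ≈ 0.0026.

z = 2.795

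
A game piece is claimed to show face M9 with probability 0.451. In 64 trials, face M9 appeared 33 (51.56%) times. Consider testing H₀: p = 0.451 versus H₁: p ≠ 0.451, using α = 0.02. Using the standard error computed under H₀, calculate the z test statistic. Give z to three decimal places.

p̂ = 33/64 = 0.51562.
SE = √(p₀(1−p₀)/n) = √(0.2476/64) = 0.06220.
z = (0.51562 − 0.451)/0.06220 = 0.06462/0.06220 = 1.039.
p-value = 2·P(Z > 1.039) ≈ 0.2988. With α = 0.02, fail to reject H₀.

z = 1.039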